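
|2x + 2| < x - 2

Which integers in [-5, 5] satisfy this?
Over all integers in [-5, 5], LHS − RHS is smallest at x = -1, where it equals 3:
x = -1: LHS = |2·(-1) + 2| = |0| = 0, RHS = (-1) - 2 = -3; 0 < -3 — FAILS
At the ends of the range:
x = -5: LHS = |2·(-5) + 2| = |-8| = 8, RHS = (-5) - 2 = -7; 8 < -7 — FAILS
x = 5: LHS = |2·5 + 2| = |12| = 12, RHS = 5 - 2 = 3; 12 < 3 — FAILS
Hence LHS − RHS is never negative, i.e. LHS ≥ RHS throughout, so the claimed relation (<) fails for every integer in [-5, 5].

Answer: None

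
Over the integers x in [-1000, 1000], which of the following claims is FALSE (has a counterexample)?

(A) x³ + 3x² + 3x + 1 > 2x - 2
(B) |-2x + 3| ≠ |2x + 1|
(A) x = -3: LHS = (-3)³ + 3·(-3)² + 3·(-3) + 1 = -8, RHS = 2·(-3) - 2 = -8; -8 > -8 — FAILS

(B) Track d = LHS − RHS over the integers in [-1000, 1000]. Equality would need d = 0, but d changes sign only between consecutive integers, jumping over 0:
x = 0: LHS = |-2·0 + 3| = |3| = 3, RHS = |2·0 + 1| = |1| = 1; 3 ≠ 1 — holds  (d = 2)
x = 1: LHS = |-2·1 + 3| = |1| = 1, RHS = |2·1 + 1| = |3| = 3; 1 ≠ 3 — holds  (d = -2)
Away from these crossings d keeps a constant sign, and checking every integer in [-1000, 1000] confirms d ≠ 0 throughout. Hence the two sides are never equal, so the relation holds for every integer in [-1000, 1000].

Only (A) has a counterexample.

Answer: A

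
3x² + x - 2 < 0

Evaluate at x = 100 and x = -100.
x = 100: LHS = 3·100² + 100 - 2 = 30098; 30098 < 0 — FAILS
x = -100: LHS = 3·(-100)² + (-100) - 2 = 29898; 29898 < 0 — FAILS

Answer: No, fails for both x = 100 and x = -100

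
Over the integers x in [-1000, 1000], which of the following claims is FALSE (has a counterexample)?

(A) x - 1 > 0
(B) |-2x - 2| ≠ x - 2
(A) x = 0: LHS = 0 - 1 = -1; -1 > 0 — FAILS

(B) Over all integers in [-1000, 1000], LHS − RHS is always positive; it is smallest at x = -1, where it equals 3:
x = -1: LHS = |-2·(-1) - 2| = |0| = 0, RHS = (-1) - 2 = -3; 0 ≠ -3 — holds
At the ends of the range:
x = -1000: LHS = |-2·(-1000) - 2| = |1998| = 1998, RHS = (-1000) - 2 = -1002; 1998 ≠ -1002 — holds
x = 1000: LHS = |-2·1000 - 2| = |-2002| = 2002, RHS = 1000 - 2 = 998; 2002 ≠ 998 — holds
Hence LHS − RHS is never 0, i.e. the two sides are never equal, so the relation holds for every integer in [-1000, 1000].

Only (A) has a counterexample.

Answer: A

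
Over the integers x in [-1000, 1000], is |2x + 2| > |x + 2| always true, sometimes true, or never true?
Holds at x = 1: LHS = |2·1 + 2| = |4| = 4, RHS = |1 + 2| = |3| = 3; 4 > 3 — holds
Fails at x = 0: LHS = |2·0 + 2| = |2| = 2, RHS = |0 + 2| = |2| = 2; 2 > 2 — FAILS
It is satisfied by some integers in the range but not all.

Answer: Sometimes true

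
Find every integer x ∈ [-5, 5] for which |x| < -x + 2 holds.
Holds for: {-5, -4, -3, -2, -1, 0}
Fails for: {1, 2, 3, 4, 5}

Answer: {-5, -4, -3, -2, -1, 0}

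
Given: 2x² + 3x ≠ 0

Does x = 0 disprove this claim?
Substitute x = 0 into the relation:
x = 0: LHS = 2·0² + 3·0 = 0; 0 ≠ 0 — FAILS

Since the claim fails at x = 0, this value is a counterexample.

Answer: Yes, x = 0 is a counterexample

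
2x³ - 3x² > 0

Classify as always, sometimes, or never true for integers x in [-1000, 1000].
Holds at x = 2: LHS = 2·2³ - 3·2² = 4; 4 > 0 — holds
Fails at x = 0: LHS = 2·0³ - 3·0² = 0; 0 > 0 — FAILS
It is satisfied by some integers in the range but not all.

Answer: Sometimes true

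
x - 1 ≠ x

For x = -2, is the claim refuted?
Substitute x = -2 into the relation:
x = -2: LHS = (-2) - 1 = -3; -3 ≠ -2 — holds

The relation holds at x = -2, so it is not a counterexample.

Answer: No, x = -2 is not a counterexample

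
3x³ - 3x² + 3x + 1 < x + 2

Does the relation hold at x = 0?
x = 0: LHS = 3·0³ - 3·0² + 3·0 + 1 = 1, RHS = 0 + 2 = 2; 1 < 2 — holds

The relation is satisfied at x = 0.

Answer: Yes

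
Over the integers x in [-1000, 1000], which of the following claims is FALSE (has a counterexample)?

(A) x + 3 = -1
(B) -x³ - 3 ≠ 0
(A) x = 0: LHS = 0 + 3 = 3; 3 = -1 — FAILS

(B) Track d = LHS − RHS over the integers in [-1000, 1000]. Equality would need d = 0, but d changes sign only between consecutive integers, jumping over 0:
x = -2: LHS = -(-2)³ - 3 = 5; 5 ≠ 0 — holds  (d = 5)
x = -1: LHS = -(-1)³ - 3 = -2; -2 ≠ 0 — holds  (d = -2)
Away from these crossings d keeps a constant sign, and checking every integer in [-1000, 1000] confirms d ≠ 0 throughout. Hence the two sides are never equal, so the relation holds for every integer in [-1000, 1000].

Only (A) has a counterexample.

Answer: A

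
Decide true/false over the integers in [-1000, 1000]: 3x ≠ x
The claim fails at x = 0:
x = 0: LHS = 3·0 = 0; 0 ≠ 0 — FAILS

Because a single integer refutes it, the statement is false.

Answer: False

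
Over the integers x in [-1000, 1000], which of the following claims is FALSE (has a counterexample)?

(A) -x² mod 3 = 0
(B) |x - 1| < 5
(A) x = 1: LHS = (-1²) mod 3 = (-1) mod 3 = 2; 2 = 0 — FAILS
(B) x = -4: LHS = |(-4) - 1| = |-5| = 5; 5 < 5 — FAILS

Answer: Both A and B are false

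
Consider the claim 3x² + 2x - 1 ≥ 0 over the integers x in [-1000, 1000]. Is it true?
The claim fails at x = 0:
x = 0: LHS = 3·0² + 2·0 - 1 = -1; -1 ≥ 0 — FAILS

Because a single integer refutes it, the statement is false.

Answer: False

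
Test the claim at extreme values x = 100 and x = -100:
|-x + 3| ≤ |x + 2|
x = 100: LHS = |-100 + 3| = |-97| = 97, RHS = |100 + 2| = |102| = 102; 97 ≤ 102 — holds
x = -100: LHS = |-(-100) + 3| = |103| = 103, RHS = |(-100) + 2| = |-98| = 98; 103 ≤ 98 — FAILS

Answer: Partially: holds for x = 100, fails for x = -100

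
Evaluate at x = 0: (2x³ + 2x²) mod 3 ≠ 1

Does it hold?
x = 0: LHS = (2·0³ + 2·0²) mod 3 = 0 mod 3 = 0; 0 ≠ 1 — holds

The relation is satisfied at x = 0.

Answer: Yes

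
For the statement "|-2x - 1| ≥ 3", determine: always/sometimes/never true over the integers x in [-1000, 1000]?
Holds at x = 1: LHS = |-2·1 - 1| = |-3| = 3; 3 ≥ 3 — holds
Fails at x = 0: LHS = |-2·0 - 1| = |-1| = 1; 1 ≥ 3 — FAILS
It is satisfied by some integers in the range but not all.

Answer: Sometimes true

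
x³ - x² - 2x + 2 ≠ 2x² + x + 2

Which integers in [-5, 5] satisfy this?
Holds for: {-5, -4, -3, -2, -1, 1, 2, 3, 4, 5}
Fails for: {0}

Answer: {-5, -4, -3, -2, -1, 1, 2, 3, 4, 5}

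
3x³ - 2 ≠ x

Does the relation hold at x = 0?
x = 0: LHS = 3·0³ - 2 = -2; -2 ≠ 0 — holds

The relation is satisfied at x = 0.

Answer: Yes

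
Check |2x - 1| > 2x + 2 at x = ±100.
x = 100: LHS = |2·100 - 1| = |199| = 199, RHS = 2·100 + 2 = 202; 199 > 202 — FAILS
x = -100: LHS = |2·(-100) - 1| = |-201| = 201, RHS = 2·(-100) + 2 = -198; 201 > -198 — holds

Answer: Partially: fails for x = 100, holds for x = -100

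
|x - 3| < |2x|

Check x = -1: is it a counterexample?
Substitute x = -1 into the relation:
x = -1: LHS = |(-1) - 3| = |-4| = 4, RHS = |2·(-1)| = |-2| = 2; 4 < 2 — FAILS

Since the claim fails at x = -1, this value is a counterexample.

Answer: Yes, x = -1 is a counterexample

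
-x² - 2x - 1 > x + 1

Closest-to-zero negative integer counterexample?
Testing negative integers from -1 downward:
x = -1: LHS = -(-1)² - 2·(-1) - 1 = 0, RHS = (-1) + 1 = 0; 0 > 0 — FAILS  ← closest negative counterexample to 0

Answer: x = -1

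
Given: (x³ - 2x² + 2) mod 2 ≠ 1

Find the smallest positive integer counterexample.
Testing positive integers:
x = 1: LHS = (1³ - 2·1² + 2) mod 2 = 1 mod 2 = 1; 1 ≠ 1 — FAILS  ← smallest positive counterexample

Answer: x = 1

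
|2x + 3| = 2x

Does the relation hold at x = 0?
x = 0: LHS = |2·0 + 3| = |3| = 3, RHS = 2·0 = 0; 3 = 0 — FAILS

The relation fails at x = 0, so x = 0 is a counterexample.

Answer: No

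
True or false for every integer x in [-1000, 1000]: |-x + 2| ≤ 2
The claim fails at x = -1:
x = -1: LHS = |-(-1) + 2| = |3| = 3; 3 ≤ 2 — FAILS

Because a single integer refutes it, the statement is false.

Answer: False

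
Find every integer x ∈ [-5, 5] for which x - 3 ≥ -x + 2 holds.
Holds for: {3, 4, 5}
Fails for: {-5, -4, -3, -2, -1, 0, 1, 2}

Answer: {3, 4, 5}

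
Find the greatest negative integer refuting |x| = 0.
Testing negative integers from -1 downward:
x = -1: LHS = |-1| = 1; 1 = 0 — FAILS  ← closest negative counterexample to 0

Answer: x = -1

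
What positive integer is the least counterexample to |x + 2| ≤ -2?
Testing positive integers:
x = 1: LHS = |1 + 2| = |3| = 3; 3 ≤ -2 — FAILS  ← smallest positive counterexample

Answer: x = 1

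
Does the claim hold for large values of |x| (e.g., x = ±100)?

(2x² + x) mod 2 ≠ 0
x = 100: LHS = (2·100² + 100) mod 2 = 20100 mod 2 = 0; 0 ≠ 0 — FAILS
x = -100: LHS = (2·(-100)² + (-100)) mod 2 = 19900 mod 2 = 0; 0 ≠ 0 — FAILS

Answer: No, fails for both x = 100 and x = -100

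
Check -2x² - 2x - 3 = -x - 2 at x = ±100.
x = 100: LHS = -2·100² - 2·100 - 3 = -20203, RHS = -100 - 2 = -102; -20203 = -102 — FAILS
x = -100: LHS = -2·(-100)² - 2·(-100) - 3 = -19803, RHS = -(-100) - 2 = 98; -19803 = 98 — FAILS

Answer: No, fails for both x = 100 and x = -100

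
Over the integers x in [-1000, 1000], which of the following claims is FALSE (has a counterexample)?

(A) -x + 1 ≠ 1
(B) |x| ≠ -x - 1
(A) x = 0: LHS = -0 + 1 = 1; 1 ≠ 1 — FAILS

(B) Over all integers in [-1000, 1000], LHS − RHS is always positive; it is smallest at x = 0, where it equals 1:
x = 0: LHS = |0| = 0, RHS = -0 - 1 = -1; 0 ≠ -1 — holds
At the ends of the range:
x = -1000: LHS = |-1000| = 1000, RHS = -(-1000) - 1 = 999; 1000 ≠ 999 — holds
x = 1000: LHS = |1000| = 1000, RHS = -1000 - 1 = -1001; 1000 ≠ -1001 — holds
Hence LHS − RHS is never 0, i.e. the two sides are never equal, so the relation holds for every integer in [-1000, 1000].

Only (A) has a counterexample.

Answer: A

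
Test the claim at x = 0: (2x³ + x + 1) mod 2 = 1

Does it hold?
x = 0: LHS = (2·0³ + 0 + 1) mod 2 = 1 mod 2 = 1; 1 = 1 — holds

The relation is satisfied at x = 0.

Answer: Yes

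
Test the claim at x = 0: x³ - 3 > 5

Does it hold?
x = 0: LHS = 0³ - 3 = -3; -3 > 5 — FAILS

The relation fails at x = 0, so x = 0 is a counterexample.

Answer: No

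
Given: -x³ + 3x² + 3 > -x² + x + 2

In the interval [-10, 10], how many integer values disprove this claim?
Counterexamples in [-10, 10]: {4, 5, 6, 7, 8, 9, 10}.

Counting them gives 7 values.

Answer: 7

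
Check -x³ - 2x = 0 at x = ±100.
x = 100: LHS = -100³ - 2·100 = -1000200; -1000200 = 0 — FAILS
x = -100: LHS = -(-100)³ - 2·(-100) = 1000200; 1000200 = 0 — FAILS

Answer: No, fails for both x = 100 and x = -100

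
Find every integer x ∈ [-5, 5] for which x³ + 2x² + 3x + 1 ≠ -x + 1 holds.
Holds for: {-5, -4, -3, -2, -1, 1, 2, 3, 4, 5}
Fails for: {0}

Answer: {-5, -4, -3, -2, -1, 1, 2, 3, 4, 5}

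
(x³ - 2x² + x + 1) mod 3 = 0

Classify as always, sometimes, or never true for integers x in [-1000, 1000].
Holds at x = -1: LHS = ((-1)³ - 2·(-1)² + (-1) + 1) mod 3 = (-3) mod 3 = 0; 0 = 0 — holds
Fails at x = 0: LHS = (0³ - 2·0² + 0 + 1) mod 3 = 1 mod 3 = 1; 1 = 0 — FAILS
It is satisfied by some integers in the range but not all.

Answer: Sometimes true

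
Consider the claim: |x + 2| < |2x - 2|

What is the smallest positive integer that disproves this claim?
Testing positive integers:
x = 1: LHS = |1 + 2| = |3| = 3, RHS = |2·1 - 2| = |0| = 0; 3 < 0 — FAILS  ← smallest positive counterexample

Answer: x = 1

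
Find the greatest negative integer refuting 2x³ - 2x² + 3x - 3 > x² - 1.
Testing negative integers from -1 downward:
x = -1: LHS = 2·(-1)³ - 2·(-1)² + 3·(-1) - 3 = -10, RHS = (-1)² - 1 = 0; -10 > 0 — FAILS  ← closest negative counterexample to 0

Answer: x = -1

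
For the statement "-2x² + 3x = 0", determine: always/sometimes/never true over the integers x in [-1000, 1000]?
Holds at x = 0: LHS = -2·0² + 3·0 = 0; 0 = 0 — holds
Fails at x = 1: LHS = -2·1² + 3·1 = 1; 1 = 0 — FAILS
It is satisfied by some integers in the range but not all.

Answer: Sometimes true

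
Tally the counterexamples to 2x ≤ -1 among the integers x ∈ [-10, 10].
Counterexamples in [-10, 10]: {0, 1, 2, 3, 4, 5, 6, 7, 8, 9, 10}.

Counting them gives 11 values.

Answer: 11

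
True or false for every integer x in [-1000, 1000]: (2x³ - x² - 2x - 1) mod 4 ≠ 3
The claim fails at x = 0:
x = 0: LHS = (2·0³ - 0² - 2·0 - 1) mod 4 = (-1) mod 4 = 3; 3 ≠ 3 — FAILS

Because a single integer refutes it, the statement is false.

Answer: False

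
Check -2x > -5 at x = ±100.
x = 100: LHS = -2·100 = -200; -200 > -5 — FAILS
x = -100: LHS = -2·(-100) = 200; 200 > -5 — holds

Answer: Partially: fails for x = 100, holds for x = -100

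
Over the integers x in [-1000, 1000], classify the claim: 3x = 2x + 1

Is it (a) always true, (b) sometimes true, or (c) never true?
Holds at x = 1: LHS = 3·1 = 3, RHS = 2·1 + 1 = 3; 3 = 3 — holds
Fails at x = 0: LHS = 3·0 = 0, RHS = 2·0 + 1 = 1; 0 = 1 — FAILS
It is satisfied by some integers in the range but not all.

Answer: Sometimes true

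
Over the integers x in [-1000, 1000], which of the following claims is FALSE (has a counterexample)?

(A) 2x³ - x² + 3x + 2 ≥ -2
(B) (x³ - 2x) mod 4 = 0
(A) x = -1: LHS = 2·(-1)³ - (-1)² + 3·(-1) + 2 = -4; -4 ≥ -2 — FAILS
(B) x = 1: LHS = (1³ - 2·1) mod 4 = (-1) mod 4 = 3; 3 = 0 — FAILS

Answer: Both A and B are false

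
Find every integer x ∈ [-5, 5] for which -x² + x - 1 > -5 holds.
Holds for: {-1, 0, 1, 2}
Fails for: {-5, -4, -3, -2, 3, 4, 5}

Answer: {-1, 0, 1, 2}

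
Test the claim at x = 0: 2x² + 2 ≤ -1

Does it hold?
x = 0: LHS = 2·0² + 2 = 2; 2 ≤ -1 — FAILS

The relation fails at x = 0, so x = 0 is a counterexample.

Answer: No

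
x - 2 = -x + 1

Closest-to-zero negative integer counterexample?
Testing negative integers from -1 downward:
x = -1: LHS = (-1) - 2 = -3, RHS = -(-1) + 1 = 2; -3 = 2 — FAILS  ← closest negative counterexample to 0

Answer: x = -1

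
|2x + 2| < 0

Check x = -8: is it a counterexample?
Substitute x = -8 into the relation:
x = -8: LHS = |2·(-8) + 2| = |-14| = 14; 14 < 0 — FAILS

Since the claim fails at x = -8, this value is a counterexample.

Answer: Yes, x = -8 is a counterexample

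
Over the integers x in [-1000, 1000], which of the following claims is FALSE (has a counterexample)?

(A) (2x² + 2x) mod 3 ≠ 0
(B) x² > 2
(A) x = 0: LHS = (2·0² + 2·0) mod 3 = 0 mod 3 = 0; 0 ≠ 0 — FAILS
(B) x = 0: LHS = 0² = 0; 0 > 2 — FAILS

Answer: Both A and B are false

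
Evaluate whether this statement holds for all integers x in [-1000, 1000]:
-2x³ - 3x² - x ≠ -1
Track d = LHS − RHS over the integers in [-1000, 1000]. Equality would need d = 0, but d changes sign only between consecutive integers, jumping over 0:
x = 0: LHS = -2·0³ - 3·0² - 0 = 0; 0 ≠ -1 — holds  (d = 1)
x = 1: LHS = -2·1³ - 3·1² - 1 = -6; -6 ≠ -1 — holds  (d = -5)
Away from these crossings d keeps a constant sign, and checking every integer in [-1000, 1000] confirms d ≠ 0 throughout. Hence the two sides are never equal, so the relation holds for every integer in [-1000, 1000].

No counterexample exists.

Answer: True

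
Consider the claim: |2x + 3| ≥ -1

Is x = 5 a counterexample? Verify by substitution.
Substitute x = 5 into the relation:
x = 5: LHS = |2·5 + 3| = |13| = 13; 13 ≥ -1 — holds

The relation holds at x = 5, so it is not a counterexample.

Answer: No, x = 5 is not a counterexample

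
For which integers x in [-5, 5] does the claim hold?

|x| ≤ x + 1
Holds for: {0, 1, 2, 3, 4, 5}
Fails for: {-5, -4, -3, -2, -1}

Answer: {0, 1, 2, 3, 4, 5}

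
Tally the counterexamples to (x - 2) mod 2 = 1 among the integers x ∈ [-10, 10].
Counterexamples in [-10, 10]: {-10, -8, -6, -4, -2, 0, 2, 4, 6, 8, 10}.

Counting them gives 11 values.

Answer: 11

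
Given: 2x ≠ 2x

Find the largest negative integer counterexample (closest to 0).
Testing negative integers from -1 downward:
x = -1: LHS = 2·(-1) = -2, RHS = 2·(-1) = -2; -2 ≠ -2 — FAILS  ← closest negative counterexample to 0

Answer: x = -1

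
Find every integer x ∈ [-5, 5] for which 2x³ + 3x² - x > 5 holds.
Holds for: {2, 3, 4, 5}
Fails for: {-5, -4, -3, -2, -1, 0, 1}

Answer: {2, 3, 4, 5}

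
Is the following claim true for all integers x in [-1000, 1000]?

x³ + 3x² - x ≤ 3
The claim fails at x = 2:
x = 2: LHS = 2³ + 3·2² - 2 = 18; 18 ≤ 3 — FAILS

Because a single integer refutes it, the statement is false.

Answer: False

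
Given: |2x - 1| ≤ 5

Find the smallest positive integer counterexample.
Testing positive integers:
x = 1: LHS = |2·1 - 1| = |1| = 1; 1 ≤ 5 — holds
x = 2: LHS = |2·2 - 1| = |3| = 3; 3 ≤ 5 — holds
x = 3: LHS = |2·3 - 1| = |5| = 5; 5 ≤ 5 — holds
x = 4: LHS = |2·4 - 1| = |7| = 7; 7 ≤ 5 — FAILS  ← smallest positive counterexample

Answer: x = 4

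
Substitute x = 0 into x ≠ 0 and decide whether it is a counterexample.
Substitute x = 0 into the relation:
x = 0: 0 ≠ 0 — FAILS

Since the claim fails at x = 0, this value is a counterexample.

Answer: Yes, x = 0 is a counterexample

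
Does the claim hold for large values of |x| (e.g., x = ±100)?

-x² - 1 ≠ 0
x = 100: LHS = -100² - 1 = -10001; -10001 ≠ 0 — holds
x = -100: LHS = -(-100)² - 1 = -10001; -10001 ≠ 0 — holds

Answer: Yes, holds for both x = 100 and x = -100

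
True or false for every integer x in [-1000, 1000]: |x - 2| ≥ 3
The claim fails at x = 0:
x = 0: LHS = |0 - 2| = |-2| = 2; 2 ≥ 3 — FAILS

Because a single integer refutes it, the statement is false.

Answer: False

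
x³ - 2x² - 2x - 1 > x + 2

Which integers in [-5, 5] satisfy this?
Holds for: {4, 5}
Fails for: {-5, -4, -3, -2, -1, 0, 1, 2, 3}

Answer: {4, 5}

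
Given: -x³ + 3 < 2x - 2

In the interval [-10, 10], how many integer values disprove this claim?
Counterexamples in [-10, 10]: {-10, -9, -8, -7, -6, -5, -4, -3, -2, -1, 0, 1}.

Counting them gives 12 values.

Answer: 12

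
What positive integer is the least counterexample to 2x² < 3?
Testing positive integers:
x = 1: LHS = 2·1² = 2; 2 < 3 — holds
x = 2: LHS = 2·2² = 8; 8 < 3 — FAILS  ← smallest positive counterexample

Answer: x = 2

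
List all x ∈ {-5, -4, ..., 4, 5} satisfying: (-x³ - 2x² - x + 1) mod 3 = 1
Holds for: {-4, -3, -1, 0, 2, 3, 5}
Fails for: {-5, -2, 1, 4}

Answer: {-4, -3, -1, 0, 2, 3, 5}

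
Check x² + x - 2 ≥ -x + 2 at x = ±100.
x = 100: LHS = 100² + 100 - 2 = 10098, RHS = -100 + 2 = -98; 10098 ≥ -98 — holds
x = -100: LHS = (-100)² + (-100) - 2 = 9898, RHS = -(-100) + 2 = 102; 9898 ≥ 102 — holds

Answer: Yes, holds for both x = 100 and x = -100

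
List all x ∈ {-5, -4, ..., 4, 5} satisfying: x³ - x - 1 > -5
Holds for: {-1, 0, 1, 2, 3, 4, 5}
Fails for: {-5, -4, -3, -2}

Answer: {-1, 0, 1, 2, 3, 4, 5}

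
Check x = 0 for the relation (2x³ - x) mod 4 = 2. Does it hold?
x = 0: LHS = (2·0³ - 0) mod 4 = 0 mod 4 = 0; 0 = 2 — FAILS

The relation fails at x = 0, so x = 0 is a counterexample.

Answer: No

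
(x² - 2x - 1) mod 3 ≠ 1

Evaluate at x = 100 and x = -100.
x = 100: LHS = (100² - 2·100 - 1) mod 3 = 9799 mod 3 = 1; 1 ≠ 1 — FAILS
x = -100: LHS = ((-100)² - 2·(-100) - 1) mod 3 = 10199 mod 3 = 2; 2 ≠ 1 — holds

Answer: Partially: fails for x = 100, holds for x = -100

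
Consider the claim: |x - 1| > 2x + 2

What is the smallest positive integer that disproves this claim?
Testing positive integers:
x = 1: LHS = |1 - 1| = |0| = 0, RHS = 2·1 + 2 = 4; 0 > 4 — FAILS  ← smallest positive counterexample

Answer: x = 1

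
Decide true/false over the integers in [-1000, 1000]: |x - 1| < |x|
The claim fails at x = 0:
x = 0: LHS = |0 - 1| = |-1| = 1, RHS = |0| = 0; 1 < 0 — FAILS

Because a single integer refutes it, the statement is false.

Answer: False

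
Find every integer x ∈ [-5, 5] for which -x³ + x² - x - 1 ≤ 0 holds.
Holds for: {0, 1, 2, 3, 4, 5}
Fails for: {-5, -4, -3, -2, -1}

Answer: {0, 1, 2, 3, 4, 5}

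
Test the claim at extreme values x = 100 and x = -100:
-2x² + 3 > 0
x = 100: LHS = -2·100² + 3 = -19997; -19997 > 0 — FAILS
x = -100: LHS = -2·(-100)² + 3 = -19997; -19997 > 0 — FAILS

Answer: No, fails for both x = 100 and x = -100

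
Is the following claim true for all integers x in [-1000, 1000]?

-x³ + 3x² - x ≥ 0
The claim fails at x = 3:
x = 3: LHS = -3³ + 3·3² - 3 = -3; -3 ≥ 0 — FAILS

Because a single integer refutes it, the statement is false.

Answer: False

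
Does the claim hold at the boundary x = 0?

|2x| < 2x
x = 0: LHS = |2·0| = |0| = 0, RHS = 2·0 = 0; 0 < 0 — FAILS

The relation fails at x = 0, so x = 0 is a counterexample.

Answer: No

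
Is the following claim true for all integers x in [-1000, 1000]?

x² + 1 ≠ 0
Over all integers in [-1000, 1000], LHS − RHS is always positive; it is smallest at x = 0, where it equals 1:
x = 0: LHS = 0² + 1 = 1; 1 ≠ 0 — holds
At the ends of the range:
x = -1000: LHS = (-1000)² + 1 = 1000001; 1000001 ≠ 0 — holds
x = 1000: LHS = 1000² + 1 = 1000001; 1000001 ≠ 0 — holds
Hence LHS − RHS is never 0, i.e. the two sides are never equal, so the relation holds for every integer in [-1000, 1000].

No counterexample exists.

Answer: True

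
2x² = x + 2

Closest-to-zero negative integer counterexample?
Testing negative integers from -1 downward:
x = -1: LHS = 2·(-1)² = 2, RHS = (-1) + 2 = 1; 2 = 1 — FAILS  ← closest negative counterexample to 0

Answer: x = -1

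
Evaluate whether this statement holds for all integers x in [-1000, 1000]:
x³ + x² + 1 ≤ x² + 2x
The claim fails at x = 0:
x = 0: LHS = 0³ + 0² + 1 = 1, RHS = 0² + 2·0 = 0; 1 ≤ 0 — FAILS

Because a single integer refutes it, the statement is false.

Answer: False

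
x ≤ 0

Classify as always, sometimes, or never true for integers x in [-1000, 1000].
Holds at x = 0: 0 ≤ 0 — holds
Fails at x = 1: 1 ≤ 0 — FAILS
It is satisfied by some integers in the range but not all.

Answer: Sometimes true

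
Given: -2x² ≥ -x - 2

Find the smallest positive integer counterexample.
Testing positive integers:
x = 1: LHS = -2·1² = -2, RHS = -1 - 2 = -3; -2 ≥ -3 — holds
x = 2: LHS = -2·2² = -8, RHS = -2 - 2 = -4; -8 ≥ -4 — FAILS  ← smallest positive counterexample

Answer: x = 2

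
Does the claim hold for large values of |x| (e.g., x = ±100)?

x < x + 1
x = 100: RHS = 100 + 1 = 101; 100 < 101 — holds
x = -100: RHS = (-100) + 1 = -99; -100 < -99 — holds

Answer: Yes, holds for both x = 100 and x = -100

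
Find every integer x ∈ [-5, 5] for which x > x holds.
Over all integers in [-5, 5], LHS − RHS is largest at x = 0, where it equals 0:
x = 0: 0 > 0 — FAILS
At the ends of the range:
x = -5: -5 > -5 — FAILS
x = 5: 5 > 5 — FAILS
Hence LHS − RHS is never positive, i.e. LHS ≤ RHS throughout, so the claimed relation (>) fails for every integer in [-5, 5].

Answer: None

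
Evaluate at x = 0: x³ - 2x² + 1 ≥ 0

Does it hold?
x = 0: LHS = 0³ - 2·0² + 1 = 1; 1 ≥ 0 — holds

The relation is satisfied at x = 0.

Answer: Yes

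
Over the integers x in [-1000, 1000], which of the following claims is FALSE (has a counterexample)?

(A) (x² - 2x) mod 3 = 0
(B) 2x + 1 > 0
(A) x = 1: LHS = (1² - 2·1) mod 3 = (-1) mod 3 = 2; 2 = 0 — FAILS
(B) x = -1: LHS = 2·(-1) + 1 = -1; -1 > 0 — FAILS

Answer: Both A and B are false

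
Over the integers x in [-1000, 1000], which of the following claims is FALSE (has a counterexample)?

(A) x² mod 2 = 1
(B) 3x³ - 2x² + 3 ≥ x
(A) x = 0: LHS = (0²) mod 2 = 0 mod 2 = 0; 0 = 1 — FAILS
(B) x = -1: LHS = 3·(-1)³ - 2·(-1)² + 3 = -2; -2 ≥ -1 — FAILS

Answer: Both A and B are false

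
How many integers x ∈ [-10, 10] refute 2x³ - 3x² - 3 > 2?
Counterexamples in [-10, 10]: {-10, -9, -8, -7, -6, -5, -4, -3, -2, -1, 0, 1, 2}.

Counting them gives 13 values.

Answer: 13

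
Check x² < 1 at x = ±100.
x = 100: LHS = 100² = 10000; 10000 < 1 — FAILS
x = -100: LHS = (-100)² = 10000; 10000 < 1 — FAILS

Answer: No, fails for both x = 100 and x = -100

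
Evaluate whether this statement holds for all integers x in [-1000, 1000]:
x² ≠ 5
Track d = LHS − RHS over the integers in [-1000, 1000]. Equality would need d = 0, but d changes sign only between consecutive integers, jumping over 0:
x = -3: LHS = (-3)² = 9; 9 ≠ 5 — holds  (d = 4)
x = -2: LHS = (-2)² = 4; 4 ≠ 5 — holds  (d = -1)
x = 2: LHS = 2² = 4; 4 ≠ 5 — holds  (d = -1)
x = 3: LHS = 3² = 9; 9 ≠ 5 — holds  (d = 4)
Away from these crossings d keeps a constant sign, and checking every integer in [-1000, 1000] confirms d ≠ 0 throughout. Hence the two sides are never equal, so the relation holds for every integer in [-1000, 1000].

No counterexample exists.

Answer: True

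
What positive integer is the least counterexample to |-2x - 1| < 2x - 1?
Testing positive integers:
x = 1: LHS = |-2·1 - 1| = |-3| = 3, RHS = 2·1 - 1 = 1; 3 < 1 — FAILS  ← smallest positive counterexample

Answer: x = 1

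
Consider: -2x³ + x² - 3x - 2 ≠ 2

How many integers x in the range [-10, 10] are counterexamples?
Track d = LHS − RHS over the integers in [-10, 10]. Equality would need d = 0, but d changes sign only between consecutive integers, jumping over 0:
x = -1: LHS = -2·(-1)³ + (-1)² - 3·(-1) - 2 = 4; 4 ≠ 2 — holds  (d = 2)
x = 0: LHS = -2·0³ + 0² - 3·0 - 2 = -2; -2 ≠ 2 — holds  (d = -4)
Away from these crossings d keeps a constant sign, and checking every integer in [-10, 10] confirms d ≠ 0 throughout. Hence the two sides are never equal, so the relation holds for every integer in [-10, 10].

No counterexample appears in that range.

Answer: 0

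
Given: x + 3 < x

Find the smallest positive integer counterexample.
Testing positive integers:
x = 1: LHS = 1 + 3 = 4; 4 < 1 — FAILS  ← smallest positive counterexample

Answer: x = 1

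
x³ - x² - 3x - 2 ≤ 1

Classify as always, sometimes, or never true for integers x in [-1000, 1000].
Holds at x = 0: LHS = 0³ - 0² - 3·0 - 2 = -2; -2 ≤ 1 — holds
Fails at x = 3: LHS = 3³ - 3² - 3·3 - 2 = 7; 7 ≤ 1 — FAILS
It is satisfied by some integers in the range but not all.

Answer: Sometimes true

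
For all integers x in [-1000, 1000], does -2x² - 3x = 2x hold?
The claim fails at x = 1:
x = 1: LHS = -2·1² - 3·1 = -5, RHS = 2·1 = 2; -5 = 2 — FAILS

Because a single integer refutes it, the statement is false.

Answer: False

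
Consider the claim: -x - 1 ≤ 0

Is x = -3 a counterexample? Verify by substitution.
Substitute x = -3 into the relation:
x = -3: LHS = -(-3) - 1 = 2; 2 ≤ 0 — FAILS

Since the claim fails at x = -3, this value is a counterexample.

Answer: Yes, x = -3 is a counterexample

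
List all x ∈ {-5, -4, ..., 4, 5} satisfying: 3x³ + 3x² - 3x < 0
Holds for: {-5, -4, -3, -2}
Fails for: {-1, 0, 1, 2, 3, 4, 5}

Answer: {-5, -4, -3, -2}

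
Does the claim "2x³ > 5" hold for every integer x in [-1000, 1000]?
The claim fails at x = 0:
x = 0: LHS = 2·0³ = 0; 0 > 5 — FAILS

Because a single integer refutes it, the statement is false.

Answer: False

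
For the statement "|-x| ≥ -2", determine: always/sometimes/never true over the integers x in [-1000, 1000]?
An absolute value is never negative, so the left side is ≥ 0 for every x, while the right side is -2. Tightest case in [-1000, 1000] is x = 0:
x = 0: LHS = |-0| = |0| = 0; 0 ≥ -2 — holds
Hence LHS − RHS is never negative, i.e. LHS ≥ RHS throughout, so the relation holds for every integer in [-1000, 1000].

No counterexample exists.

Answer: Always true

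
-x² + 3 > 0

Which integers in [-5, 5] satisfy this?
Holds for: {-1, 0, 1}
Fails for: {-5, -4, -3, -2, 2, 3, 4, 5}

Answer: {-1, 0, 1}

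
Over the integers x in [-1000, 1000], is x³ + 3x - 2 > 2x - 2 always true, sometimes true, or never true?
Holds at x = 1: LHS = 1³ + 3·1 - 2 = 2, RHS = 2·1 - 2 = 0; 2 > 0 — holds
Fails at x = 0: LHS = 0³ + 3·0 - 2 = -2, RHS = 2·0 - 2 = -2; -2 > -2 — FAILS
It is satisfied by some integers in the range but not all.

Answer: Sometimes true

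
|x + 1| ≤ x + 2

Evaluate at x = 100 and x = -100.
x = 100: LHS = |100 + 1| = |101| = 101, RHS = 100 + 2 = 102; 101 ≤ 102 — holds
x = -100: LHS = |(-100) + 1| = |-99| = 99, RHS = (-100) + 2 = -98; 99 ≤ -98 — FAILS

Answer: Partially: holds for x = 100, fails for x = -100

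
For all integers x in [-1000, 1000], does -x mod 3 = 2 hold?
The claim fails at x = 0:
x = 0: LHS = (-0) mod 3 = 0 mod 3 = 0; 0 = 2 — FAILS

Because a single integer refutes it, the statement is false.

Answer: False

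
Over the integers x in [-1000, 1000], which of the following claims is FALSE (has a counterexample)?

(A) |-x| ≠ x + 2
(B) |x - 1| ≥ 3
(A) x = -1: LHS = |-(-1)| = |1| = 1, RHS = (-1) + 2 = 1; 1 ≠ 1 — FAILS
(B) x = 0: LHS = |0 - 1| = |-1| = 1; 1 ≥ 3 — FAILS

Answer: Both A and B are false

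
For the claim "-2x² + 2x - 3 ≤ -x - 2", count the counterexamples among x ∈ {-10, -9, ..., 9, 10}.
Over all integers in [-10, 10], LHS − RHS is largest at x = 1, where it equals 0:
x = 1: LHS = -2·1² + 2·1 - 3 = -3, RHS = -1 - 2 = -3; -3 ≤ -3 — holds
At the ends of the range:
x = -10: LHS = -2·(-10)² + 2·(-10) - 3 = -223, RHS = -(-10) - 2 = 8; -223 ≤ 8 — holds
x = 10: LHS = -2·10² + 2·10 - 3 = -183, RHS = -10 - 2 = -12; -183 ≤ -12 — holds
Hence LHS − RHS is never positive, i.e. LHS ≤ RHS throughout, so the relation holds for every integer in [-10, 10].

No counterexample appears in that range.

Answer: 0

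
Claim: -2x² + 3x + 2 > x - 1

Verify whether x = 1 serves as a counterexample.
Substitute x = 1 into the relation:
x = 1: LHS = -2·1² + 3·1 + 2 = 3, RHS = 1 - 1 = 0; 3 > 0 — holds

The claim holds here, so x = 1 is not a counterexample. (A counterexample exists elsewhere, e.g. x = -1.)

Answer: No, x = 1 is not a counterexample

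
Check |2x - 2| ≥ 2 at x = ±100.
x = 100: LHS = |2·100 - 2| = |198| = 198; 198 ≥ 2 — holds
x = -100: LHS = |2·(-100) - 2| = |-202| = 202; 202 ≥ 2 — holds

Answer: Yes, holds for both x = 100 and x = -100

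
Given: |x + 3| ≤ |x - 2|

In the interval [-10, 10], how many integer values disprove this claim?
Counterexamples in [-10, 10]: {0, 1, 2, 3, 4, 5, 6, 7, 8, 9, 10}.

Counting them gives 11 values.

Answer: 11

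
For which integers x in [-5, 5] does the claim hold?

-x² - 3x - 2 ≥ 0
Holds for: {-2, -1}
Fails for: {-5, -4, -3, 0, 1, 2, 3, 4, 5}

Answer: {-2, -1}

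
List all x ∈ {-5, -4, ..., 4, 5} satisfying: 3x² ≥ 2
Holds for: {-5, -4, -3, -2, -1, 1, 2, 3, 4, 5}
Fails for: {0}

Answer: {-5, -4, -3, -2, -1, 1, 2, 3, 4, 5}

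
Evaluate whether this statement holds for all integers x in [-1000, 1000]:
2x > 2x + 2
The claim fails at x = 0:
x = 0: LHS = 2·0 = 0, RHS = 2·0 + 2 = 2; 0 > 2 — FAILS

Because a single integer refutes it, the statement is false.

Answer: False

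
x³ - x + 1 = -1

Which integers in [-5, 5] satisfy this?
Track d = LHS − RHS over the integers in [-5, 5]. Equality would need d = 0, but d changes sign only between consecutive integers, jumping over 0:
x = -2: LHS = (-2)³ - (-2) + 1 = -5; -5 = -1 — FAILS  (d = -4)
x = -1: LHS = (-1)³ - (-1) + 1 = 1; 1 = -1 — FAILS  (d = 2)
Away from these crossings d keeps a constant sign, and checking every integer in [-5, 5] confirms d ≠ 0 throughout. Hence the two sides are never equal, so the claimed relation (=) fails for every integer in [-5, 5].

Answer: None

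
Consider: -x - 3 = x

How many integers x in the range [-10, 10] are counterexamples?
Counterexamples in [-10, 10]: {-10, -9, -8, -7, -6, -5, -4, -3, -2, -1, 0, 1, 2, 3, 4, 5, 6, 7, 8, 9, 10}.

Counting them gives 21 values.

Answer: 21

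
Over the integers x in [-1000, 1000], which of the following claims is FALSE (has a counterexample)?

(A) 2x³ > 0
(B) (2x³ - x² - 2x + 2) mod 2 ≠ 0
(A) x = 0: LHS = 2·0³ = 0; 0 > 0 — FAILS
(B) x = 0: LHS = (2·0³ - 0² - 2·0 + 2) mod 2 = 2 mod 2 = 0; 0 ≠ 0 — FAILS

Answer: Both A and B are false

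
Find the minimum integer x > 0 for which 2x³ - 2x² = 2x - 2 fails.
Testing positive integers:
x = 1: LHS = 2·1³ - 2·1² = 0, RHS = 2·1 - 2 = 0; 0 = 0 — holds
x = 2: LHS = 2·2³ - 2·2² = 8, RHS = 2·2 - 2 = 2; 8 = 2 — FAILS  ← smallest positive counterexample

Answer: x = 2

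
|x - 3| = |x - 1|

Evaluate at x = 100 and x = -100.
x = 100: LHS = |100 - 3| = |97| = 97, RHS = |100 - 1| = |99| = 99; 97 = 99 — FAILS
x = -100: LHS = |(-100) - 3| = |-103| = 103, RHS = |(-100) - 1| = |-101| = 101; 103 = 101 — FAILS

Answer: No, fails for both x = 100 and x = -100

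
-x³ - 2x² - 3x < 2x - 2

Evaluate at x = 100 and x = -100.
x = 100: LHS = -100³ - 2·100² - 3·100 = -1020300, RHS = 2·100 - 2 = 198; -1020300 < 198 — holds
x = -100: LHS = -(-100)³ - 2·(-100)² - 3·(-100) = 980300, RHS = 2·(-100) - 2 = -202; 980300 < -202 — FAILS

Answer: Partially: holds for x = 100, fails for x = -100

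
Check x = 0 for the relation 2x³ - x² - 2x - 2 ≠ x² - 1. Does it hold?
x = 0: LHS = 2·0³ - 0² - 2·0 - 2 = -2, RHS = 0² - 1 = -1; -2 ≠ -1 — holds

The relation is satisfied at x = 0.

Answer: Yes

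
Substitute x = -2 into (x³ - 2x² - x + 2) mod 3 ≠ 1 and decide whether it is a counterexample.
Substitute x = -2 into the relation:
x = -2: LHS = ((-2)³ - 2·(-2)² - (-2) + 2) mod 3 = (-12) mod 3 = 0; 0 ≠ 1 — holds

The relation holds at x = -2, so it is not a counterexample.

Answer: No, x = -2 is not a counterexample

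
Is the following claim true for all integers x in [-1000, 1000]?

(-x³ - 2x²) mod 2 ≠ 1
The claim fails at x = 1:
x = 1: LHS = (-1³ - 2·1²) mod 2 = (-3) mod 2 = 1; 1 ≠ 1 — FAILS

Because a single integer refutes it, the statement is false.

Answer: False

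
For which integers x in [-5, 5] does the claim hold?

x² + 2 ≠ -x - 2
Over all integers in [-5, 5], LHS − RHS is always positive; it is smallest at x = 0, where it equals 4:
x = 0: LHS = 0² + 2 = 2, RHS = -0 - 2 = -2; 2 ≠ -2 — holds
At the ends of the range:
x = -5: LHS = (-5)² + 2 = 27, RHS = -(-5) - 2 = 3; 27 ≠ 3 — holds
x = 5: LHS = 5² + 2 = 27, RHS = -5 - 2 = -7; 27 ≠ -7 — holds
Hence LHS − RHS is never 0, i.e. the two sides are never equal, so the relation holds for every integer in [-5, 5].

Answer: All integers in [-5, 5]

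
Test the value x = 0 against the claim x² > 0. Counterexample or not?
Substitute x = 0 into the relation:
x = 0: LHS = 0² = 0; 0 > 0 — FAILS

Since the claim fails at x = 0, this value is a counterexample.

Answer: Yes, x = 0 is a counterexample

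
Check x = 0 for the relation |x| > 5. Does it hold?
x = 0: LHS = |0| = 0; 0 > 5 — FAILS

The relation fails at x = 0, so x = 0 is a counterexample.

Answer: No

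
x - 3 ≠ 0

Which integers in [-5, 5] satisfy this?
Holds for: {-5, -4, -3, -2, -1, 0, 1, 2, 4, 5}
Fails for: {3}

Answer: {-5, -4, -3, -2, -1, 0, 1, 2, 4, 5}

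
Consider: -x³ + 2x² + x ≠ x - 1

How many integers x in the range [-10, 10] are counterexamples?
Track d = LHS − RHS over the integers in [-10, 10]. Equality would need d = 0, but d changes sign only between consecutive integers, jumping over 0:
x = 2: LHS = -2³ + 2·2² + 2 = 2, RHS = 2 - 1 = 1; 2 ≠ 1 — holds  (d = 1)
x = 3: LHS = -3³ + 2·3² + 3 = -6, RHS = 3 - 1 = 2; -6 ≠ 2 — holds  (d = -8)
Away from these crossings d keeps a constant sign, and checking every integer in [-10, 10] confirms d ≠ 0 throughout. Hence the two sides are never equal, so the relation holds for every integer in [-10, 10].

No counterexample appears in that range.

Answer: 0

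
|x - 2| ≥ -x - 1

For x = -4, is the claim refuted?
Substitute x = -4 into the relation:
x = -4: LHS = |(-4) - 2| = |-6| = 6, RHS = -(-4) - 1 = 3; 6 ≥ 3 — holds

The relation holds at x = -4, so it is not a counterexample.

Answer: No, x = -4 is not a counterexample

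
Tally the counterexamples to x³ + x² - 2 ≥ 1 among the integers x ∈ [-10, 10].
Counterexamples in [-10, 10]: {-10, -9, -8, -7, -6, -5, -4, -3, -2, -1, 0, 1}.

Counting them gives 12 values.

Answer: 12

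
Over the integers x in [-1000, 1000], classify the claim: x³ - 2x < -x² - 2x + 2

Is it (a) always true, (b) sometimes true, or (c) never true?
Holds at x = 0: LHS = 0³ - 2·0 = 0, RHS = -0² - 2·0 + 2 = 2; 0 < 2 — holds
Fails at x = 1: LHS = 1³ - 2·1 = -1, RHS = -1² - 2·1 + 2 = -1; -1 < -1 — FAILS
It is satisfied by some integers in the range but not all.

Answer: Sometimes true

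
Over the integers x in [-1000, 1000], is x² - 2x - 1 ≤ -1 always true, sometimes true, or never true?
Holds at x = 0: LHS = 0² - 2·0 - 1 = -1; -1 ≤ -1 — holds
Fails at x = -1: LHS = (-1)² - 2·(-1) - 1 = 2; 2 ≤ -1 — FAILS
It is satisfied by some integers in the range but not all.

Answer: Sometimes true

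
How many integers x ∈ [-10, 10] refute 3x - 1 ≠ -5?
Track d = LHS − RHS over the integers in [-10, 10]. Equality would need d = 0, but d changes sign only between consecutive integers, jumping over 0:
x = -2: LHS = 3·(-2) - 1 = -7; -7 ≠ -5 — holds  (d = -2)
x = -1: LHS = 3·(-1) - 1 = -4; -4 ≠ -5 — holds  (d = 1)
Away from these crossings d keeps a constant sign, and checking every integer in [-10, 10] confirms d ≠ 0 throughout. Hence the two sides are never equal, so the relation holds for every integer in [-10, 10].

No counterexample appears in that range.

Answer: 0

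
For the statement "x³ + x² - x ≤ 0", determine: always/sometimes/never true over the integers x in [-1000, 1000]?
Holds at x = 0: LHS = 0³ + 0² - 0 = 0; 0 ≤ 0 — holds
Fails at x = 1: LHS = 1³ + 1² - 1 = 1; 1 ≤ 0 — FAILS
It is satisfied by some integers in the range but not all.

Answer: Sometimes true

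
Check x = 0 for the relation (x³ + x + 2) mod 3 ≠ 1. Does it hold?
x = 0: LHS = (0³ + 0 + 2) mod 3 = 2 mod 3 = 2; 2 ≠ 1 — holds

The relation is satisfied at x = 0.

Answer: Yes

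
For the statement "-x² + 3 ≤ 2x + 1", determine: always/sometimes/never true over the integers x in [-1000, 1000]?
Holds at x = 1: LHS = -1² + 3 = 2, RHS = 2·1 + 1 = 3; 2 ≤ 3 — holds
Fails at x = 0: LHS = -0² + 3 = 3, RHS = 2·0 + 1 = 1; 3 ≤ 1 — FAILS
It is satisfied by some integers in the range but not all.

Answer: Sometimes true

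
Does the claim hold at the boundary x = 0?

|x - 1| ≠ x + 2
x = 0: LHS = |0 - 1| = |-1| = 1, RHS = 0 + 2 = 2; 1 ≠ 2 — holds

The relation is satisfied at x = 0.

Answer: Yes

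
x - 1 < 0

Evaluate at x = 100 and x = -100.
x = 100: LHS = 100 - 1 = 99; 99 < 0 — FAILS
x = -100: LHS = (-100) - 1 = -101; -101 < 0 — holds

Answer: Partially: fails for x = 100, holds for x = -100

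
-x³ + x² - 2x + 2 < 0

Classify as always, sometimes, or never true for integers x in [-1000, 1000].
Holds at x = 2: LHS = -2³ + 2² - 2·2 + 2 = -6; -6 < 0 — holds
Fails at x = 0: LHS = -0³ + 0² - 2·0 + 2 = 2; 2 < 0 — FAILS
It is satisfied by some integers in the range but not all.

Answer: Sometimes true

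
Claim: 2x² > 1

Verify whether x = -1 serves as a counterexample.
Substitute x = -1 into the relation:
x = -1: LHS = 2·(-1)² = 2; 2 > 1 — holds

The claim holds here, so x = -1 is not a counterexample. (A counterexample exists elsewhere, e.g. x = 0.)

Answer: No, x = -1 is not a counterexample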